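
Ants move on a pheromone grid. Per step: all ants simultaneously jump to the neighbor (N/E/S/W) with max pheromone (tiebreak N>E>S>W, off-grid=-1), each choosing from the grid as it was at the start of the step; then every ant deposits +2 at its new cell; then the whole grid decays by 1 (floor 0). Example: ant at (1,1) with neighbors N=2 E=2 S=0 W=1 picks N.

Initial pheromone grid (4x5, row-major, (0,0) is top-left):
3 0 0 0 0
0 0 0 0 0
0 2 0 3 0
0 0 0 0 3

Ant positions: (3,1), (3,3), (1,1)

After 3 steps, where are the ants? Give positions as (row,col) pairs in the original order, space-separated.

Step 1: ant0:(3,1)->N->(2,1) | ant1:(3,3)->N->(2,3) | ant2:(1,1)->S->(2,1)
  grid max=5 at (2,1)
Step 2: ant0:(2,1)->N->(1,1) | ant1:(2,3)->N->(1,3) | ant2:(2,1)->N->(1,1)
  grid max=4 at (2,1)
Step 3: ant0:(1,1)->S->(2,1) | ant1:(1,3)->S->(2,3) | ant2:(1,1)->S->(2,1)
  grid max=7 at (2,1)

(2,1) (2,3) (2,1)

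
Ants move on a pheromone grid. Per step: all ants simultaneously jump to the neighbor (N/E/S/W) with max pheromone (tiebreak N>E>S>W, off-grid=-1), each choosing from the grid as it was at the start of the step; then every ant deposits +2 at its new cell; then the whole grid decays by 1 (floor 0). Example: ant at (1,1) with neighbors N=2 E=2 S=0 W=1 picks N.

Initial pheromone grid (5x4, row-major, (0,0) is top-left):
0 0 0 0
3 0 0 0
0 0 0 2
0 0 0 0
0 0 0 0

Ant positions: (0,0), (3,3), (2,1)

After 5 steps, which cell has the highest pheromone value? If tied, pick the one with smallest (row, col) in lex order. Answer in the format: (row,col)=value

Answer: (1,0)=8

Derivation:
Step 1: ant0:(0,0)->S->(1,0) | ant1:(3,3)->N->(2,3) | ant2:(2,1)->N->(1,1)
  grid max=4 at (1,0)
Step 2: ant0:(1,0)->E->(1,1) | ant1:(2,3)->N->(1,3) | ant2:(1,1)->W->(1,0)
  grid max=5 at (1,0)
Step 3: ant0:(1,1)->W->(1,0) | ant1:(1,3)->S->(2,3) | ant2:(1,0)->E->(1,1)
  grid max=6 at (1,0)
Step 4: ant0:(1,0)->E->(1,1) | ant1:(2,3)->N->(1,3) | ant2:(1,1)->W->(1,0)
  grid max=7 at (1,0)
Step 5: ant0:(1,1)->W->(1,0) | ant1:(1,3)->S->(2,3) | ant2:(1,0)->E->(1,1)
  grid max=8 at (1,0)
Final grid:
  0 0 0 0
  8 5 0 0
  0 0 0 3
  0 0 0 0
  0 0 0 0
Max pheromone 8 at (1,0)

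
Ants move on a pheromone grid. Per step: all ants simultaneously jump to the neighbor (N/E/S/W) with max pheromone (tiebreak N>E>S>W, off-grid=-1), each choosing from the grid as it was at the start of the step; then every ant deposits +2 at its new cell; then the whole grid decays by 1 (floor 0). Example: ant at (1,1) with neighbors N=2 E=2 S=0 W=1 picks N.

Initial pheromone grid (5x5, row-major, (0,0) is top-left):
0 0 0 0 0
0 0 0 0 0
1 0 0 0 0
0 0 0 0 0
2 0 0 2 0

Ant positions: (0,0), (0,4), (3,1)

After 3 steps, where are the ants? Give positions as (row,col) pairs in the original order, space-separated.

Step 1: ant0:(0,0)->E->(0,1) | ant1:(0,4)->S->(1,4) | ant2:(3,1)->N->(2,1)
  grid max=1 at (0,1)
Step 2: ant0:(0,1)->E->(0,2) | ant1:(1,4)->N->(0,4) | ant2:(2,1)->N->(1,1)
  grid max=1 at (0,2)
Step 3: ant0:(0,2)->E->(0,3) | ant1:(0,4)->S->(1,4) | ant2:(1,1)->N->(0,1)
  grid max=1 at (0,1)

(0,3) (1,4) (0,1)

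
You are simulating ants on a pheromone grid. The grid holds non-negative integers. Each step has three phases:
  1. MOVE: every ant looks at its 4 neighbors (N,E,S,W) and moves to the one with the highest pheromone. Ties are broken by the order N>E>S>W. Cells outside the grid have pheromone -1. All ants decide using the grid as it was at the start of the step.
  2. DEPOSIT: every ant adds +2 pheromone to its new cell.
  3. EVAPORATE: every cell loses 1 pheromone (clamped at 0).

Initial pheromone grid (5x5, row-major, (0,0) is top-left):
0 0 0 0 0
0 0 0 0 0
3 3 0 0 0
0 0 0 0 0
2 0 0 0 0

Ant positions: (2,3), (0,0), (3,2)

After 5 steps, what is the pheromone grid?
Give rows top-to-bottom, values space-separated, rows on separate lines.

After step 1: ants at (1,3),(0,1),(2,2)
  0 1 0 0 0
  0 0 0 1 0
  2 2 1 0 0
  0 0 0 0 0
  1 0 0 0 0
After step 2: ants at (0,3),(0,2),(2,1)
  0 0 1 1 0
  0 0 0 0 0
  1 3 0 0 0
  0 0 0 0 0
  0 0 0 0 0
After step 3: ants at (0,2),(0,3),(2,0)
  0 0 2 2 0
  0 0 0 0 0
  2 2 0 0 0
  0 0 0 0 0
  0 0 0 0 0
After step 4: ants at (0,3),(0,2),(2,1)
  0 0 3 3 0
  0 0 0 0 0
  1 3 0 0 0
  0 0 0 0 0
  0 0 0 0 0
After step 5: ants at (0,2),(0,3),(2,0)
  0 0 4 4 0
  0 0 0 0 0
  2 2 0 0 0
  0 0 0 0 0
  0 0 0 0 0

0 0 4 4 0
0 0 0 0 0
2 2 0 0 0
0 0 0 0 0
0 0 0 0 0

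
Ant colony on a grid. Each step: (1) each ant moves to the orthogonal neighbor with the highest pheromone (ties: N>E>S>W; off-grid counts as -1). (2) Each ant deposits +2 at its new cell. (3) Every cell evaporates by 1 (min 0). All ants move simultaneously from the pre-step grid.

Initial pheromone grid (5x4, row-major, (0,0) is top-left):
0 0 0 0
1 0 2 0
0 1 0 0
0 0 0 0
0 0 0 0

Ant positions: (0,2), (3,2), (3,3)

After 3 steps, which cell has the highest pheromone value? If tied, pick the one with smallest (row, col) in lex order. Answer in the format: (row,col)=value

Answer: (1,2)=7

Derivation:
Step 1: ant0:(0,2)->S->(1,2) | ant1:(3,2)->N->(2,2) | ant2:(3,3)->N->(2,3)
  grid max=3 at (1,2)
Step 2: ant0:(1,2)->S->(2,2) | ant1:(2,2)->N->(1,2) | ant2:(2,3)->W->(2,2)
  grid max=4 at (1,2)
Step 3: ant0:(2,2)->N->(1,2) | ant1:(1,2)->S->(2,2) | ant2:(2,2)->N->(1,2)
  grid max=7 at (1,2)
Final grid:
  0 0 0 0
  0 0 7 0
  0 0 5 0
  0 0 0 0
  0 0 0 0
Max pheromone 7 at (1,2)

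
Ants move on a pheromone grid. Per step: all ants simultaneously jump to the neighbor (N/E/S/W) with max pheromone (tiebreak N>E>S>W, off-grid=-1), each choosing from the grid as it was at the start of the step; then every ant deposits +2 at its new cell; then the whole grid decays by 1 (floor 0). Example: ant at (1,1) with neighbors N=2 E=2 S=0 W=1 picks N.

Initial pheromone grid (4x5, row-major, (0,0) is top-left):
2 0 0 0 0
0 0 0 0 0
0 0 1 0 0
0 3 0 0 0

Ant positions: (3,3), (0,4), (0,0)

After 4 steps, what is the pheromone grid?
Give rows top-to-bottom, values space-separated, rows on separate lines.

After step 1: ants at (2,3),(1,4),(0,1)
  1 1 0 0 0
  0 0 0 0 1
  0 0 0 1 0
  0 2 0 0 0
After step 2: ants at (1,3),(0,4),(0,0)
  2 0 0 0 1
  0 0 0 1 0
  0 0 0 0 0
  0 1 0 0 0
After step 3: ants at (0,3),(1,4),(0,1)
  1 1 0 1 0
  0 0 0 0 1
  0 0 0 0 0
  0 0 0 0 0
After step 4: ants at (0,4),(0,4),(0,0)
  2 0 0 0 3
  0 0 0 0 0
  0 0 0 0 0
  0 0 0 0 0

2 0 0 0 3
0 0 0 0 0
0 0 0 0 0
0 0 0 0 0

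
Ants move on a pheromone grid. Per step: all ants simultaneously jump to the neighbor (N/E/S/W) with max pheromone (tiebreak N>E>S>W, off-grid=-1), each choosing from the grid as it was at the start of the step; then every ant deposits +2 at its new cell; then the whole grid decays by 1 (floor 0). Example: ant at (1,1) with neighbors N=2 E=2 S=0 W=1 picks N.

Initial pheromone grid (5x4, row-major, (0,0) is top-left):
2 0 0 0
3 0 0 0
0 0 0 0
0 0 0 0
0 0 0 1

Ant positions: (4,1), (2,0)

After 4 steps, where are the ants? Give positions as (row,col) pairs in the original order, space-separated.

Step 1: ant0:(4,1)->N->(3,1) | ant1:(2,0)->N->(1,0)
  grid max=4 at (1,0)
Step 2: ant0:(3,1)->N->(2,1) | ant1:(1,0)->N->(0,0)
  grid max=3 at (1,0)
Step 3: ant0:(2,1)->N->(1,1) | ant1:(0,0)->S->(1,0)
  grid max=4 at (1,0)
Step 4: ant0:(1,1)->W->(1,0) | ant1:(1,0)->N->(0,0)
  grid max=5 at (1,0)

(1,0) (0,0)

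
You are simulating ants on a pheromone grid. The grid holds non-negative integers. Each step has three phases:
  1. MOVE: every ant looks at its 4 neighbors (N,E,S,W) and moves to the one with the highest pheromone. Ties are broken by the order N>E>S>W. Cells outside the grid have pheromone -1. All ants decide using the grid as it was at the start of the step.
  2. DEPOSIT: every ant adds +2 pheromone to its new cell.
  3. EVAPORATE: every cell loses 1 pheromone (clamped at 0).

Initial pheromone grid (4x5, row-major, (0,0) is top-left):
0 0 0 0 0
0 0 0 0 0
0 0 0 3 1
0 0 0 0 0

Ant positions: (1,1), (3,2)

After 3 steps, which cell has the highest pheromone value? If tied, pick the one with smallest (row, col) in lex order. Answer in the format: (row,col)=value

Step 1: ant0:(1,1)->N->(0,1) | ant1:(3,2)->N->(2,2)
  grid max=2 at (2,3)
Step 2: ant0:(0,1)->E->(0,2) | ant1:(2,2)->E->(2,3)
  grid max=3 at (2,3)
Step 3: ant0:(0,2)->E->(0,3) | ant1:(2,3)->N->(1,3)
  grid max=2 at (2,3)
Final grid:
  0 0 0 1 0
  0 0 0 1 0
  0 0 0 2 0
  0 0 0 0 0
Max pheromone 2 at (2,3)

Answer: (2,3)=2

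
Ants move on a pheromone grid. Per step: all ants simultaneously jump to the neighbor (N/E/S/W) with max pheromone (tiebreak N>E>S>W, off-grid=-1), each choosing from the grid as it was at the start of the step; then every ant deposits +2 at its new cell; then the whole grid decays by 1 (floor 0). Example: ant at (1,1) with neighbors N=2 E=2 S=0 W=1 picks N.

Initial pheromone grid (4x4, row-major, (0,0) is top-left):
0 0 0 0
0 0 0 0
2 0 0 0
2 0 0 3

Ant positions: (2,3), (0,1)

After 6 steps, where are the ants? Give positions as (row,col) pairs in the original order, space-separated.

Step 1: ant0:(2,3)->S->(3,3) | ant1:(0,1)->E->(0,2)
  grid max=4 at (3,3)
Step 2: ant0:(3,3)->N->(2,3) | ant1:(0,2)->E->(0,3)
  grid max=3 at (3,3)
Step 3: ant0:(2,3)->S->(3,3) | ant1:(0,3)->S->(1,3)
  grid max=4 at (3,3)
Step 4: ant0:(3,3)->N->(2,3) | ant1:(1,3)->N->(0,3)
  grid max=3 at (3,3)
Step 5: ant0:(2,3)->S->(3,3) | ant1:(0,3)->S->(1,3)
  grid max=4 at (3,3)
Step 6: ant0:(3,3)->N->(2,3) | ant1:(1,3)->N->(0,3)
  grid max=3 at (3,3)

(2,3) (0,3)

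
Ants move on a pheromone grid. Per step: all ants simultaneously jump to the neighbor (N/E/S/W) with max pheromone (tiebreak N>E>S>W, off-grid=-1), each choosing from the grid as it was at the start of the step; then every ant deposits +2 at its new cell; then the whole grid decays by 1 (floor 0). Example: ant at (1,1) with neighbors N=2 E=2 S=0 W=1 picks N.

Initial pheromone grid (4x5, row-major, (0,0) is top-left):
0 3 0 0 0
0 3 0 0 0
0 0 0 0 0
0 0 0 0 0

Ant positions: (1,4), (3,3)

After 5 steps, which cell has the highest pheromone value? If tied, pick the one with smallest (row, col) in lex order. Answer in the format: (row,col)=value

Step 1: ant0:(1,4)->N->(0,4) | ant1:(3,3)->N->(2,3)
  grid max=2 at (0,1)
Step 2: ant0:(0,4)->S->(1,4) | ant1:(2,3)->N->(1,3)
  grid max=1 at (0,1)
Step 3: ant0:(1,4)->W->(1,3) | ant1:(1,3)->E->(1,4)
  grid max=2 at (1,3)
Step 4: ant0:(1,3)->E->(1,4) | ant1:(1,4)->W->(1,3)
  grid max=3 at (1,3)
Step 5: ant0:(1,4)->W->(1,3) | ant1:(1,3)->E->(1,4)
  grid max=4 at (1,3)
Final grid:
  0 0 0 0 0
  0 0 0 4 4
  0 0 0 0 0
  0 0 0 0 0
Max pheromone 4 at (1,3)

Answer: (1,3)=4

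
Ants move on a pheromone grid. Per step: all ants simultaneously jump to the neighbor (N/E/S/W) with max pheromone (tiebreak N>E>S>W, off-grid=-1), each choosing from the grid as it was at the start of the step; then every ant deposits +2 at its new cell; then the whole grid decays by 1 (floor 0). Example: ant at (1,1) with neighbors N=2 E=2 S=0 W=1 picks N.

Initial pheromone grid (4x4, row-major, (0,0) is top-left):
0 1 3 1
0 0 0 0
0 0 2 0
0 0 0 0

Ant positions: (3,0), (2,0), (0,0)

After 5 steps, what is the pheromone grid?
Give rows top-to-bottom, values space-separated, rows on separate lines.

After step 1: ants at (2,0),(1,0),(0,1)
  0 2 2 0
  1 0 0 0
  1 0 1 0
  0 0 0 0
After step 2: ants at (1,0),(2,0),(0,2)
  0 1 3 0
  2 0 0 0
  2 0 0 0
  0 0 0 0
After step 3: ants at (2,0),(1,0),(0,1)
  0 2 2 0
  3 0 0 0
  3 0 0 0
  0 0 0 0
After step 4: ants at (1,0),(2,0),(0,2)
  0 1 3 0
  4 0 0 0
  4 0 0 0
  0 0 0 0
After step 5: ants at (2,0),(1,0),(0,1)
  0 2 2 0
  5 0 0 0
  5 0 0 0
  0 0 0 0

0 2 2 0
5 0 0 0
5 0 0 0
0 0 0 0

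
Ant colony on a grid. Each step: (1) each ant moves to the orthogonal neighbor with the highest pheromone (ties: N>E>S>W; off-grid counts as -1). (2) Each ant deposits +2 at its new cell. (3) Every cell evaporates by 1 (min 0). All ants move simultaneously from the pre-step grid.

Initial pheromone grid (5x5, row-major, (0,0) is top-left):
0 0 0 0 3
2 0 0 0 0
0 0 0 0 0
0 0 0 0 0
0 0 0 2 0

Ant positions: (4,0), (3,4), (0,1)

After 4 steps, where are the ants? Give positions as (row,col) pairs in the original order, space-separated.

Step 1: ant0:(4,0)->N->(3,0) | ant1:(3,4)->N->(2,4) | ant2:(0,1)->E->(0,2)
  grid max=2 at (0,4)
Step 2: ant0:(3,0)->N->(2,0) | ant1:(2,4)->N->(1,4) | ant2:(0,2)->E->(0,3)
  grid max=1 at (0,3)
Step 3: ant0:(2,0)->N->(1,0) | ant1:(1,4)->N->(0,4) | ant2:(0,3)->E->(0,4)
  grid max=4 at (0,4)
Step 4: ant0:(1,0)->N->(0,0) | ant1:(0,4)->S->(1,4) | ant2:(0,4)->S->(1,4)
  grid max=3 at (0,4)

(0,0) (1,4) (1,4)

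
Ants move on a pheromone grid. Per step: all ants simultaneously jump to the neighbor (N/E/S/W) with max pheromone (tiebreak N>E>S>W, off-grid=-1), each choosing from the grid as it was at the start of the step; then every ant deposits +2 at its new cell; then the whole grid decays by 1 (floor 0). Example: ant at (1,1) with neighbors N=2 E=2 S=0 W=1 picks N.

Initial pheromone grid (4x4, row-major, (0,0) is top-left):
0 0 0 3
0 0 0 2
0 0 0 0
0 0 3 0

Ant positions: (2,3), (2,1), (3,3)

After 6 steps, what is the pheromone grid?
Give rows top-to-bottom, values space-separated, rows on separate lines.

After step 1: ants at (1,3),(1,1),(3,2)
  0 0 0 2
  0 1 0 3
  0 0 0 0
  0 0 4 0
After step 2: ants at (0,3),(0,1),(2,2)
  0 1 0 3
  0 0 0 2
  0 0 1 0
  0 0 3 0
After step 3: ants at (1,3),(0,2),(3,2)
  0 0 1 2
  0 0 0 3
  0 0 0 0
  0 0 4 0
After step 4: ants at (0,3),(0,3),(2,2)
  0 0 0 5
  0 0 0 2
  0 0 1 0
  0 0 3 0
After step 5: ants at (1,3),(1,3),(3,2)
  0 0 0 4
  0 0 0 5
  0 0 0 0
  0 0 4 0
After step 6: ants at (0,3),(0,3),(2,2)
  0 0 0 7
  0 0 0 4
  0 0 1 0
  0 0 3 0

0 0 0 7
0 0 0 4
0 0 1 0
0 0 3 0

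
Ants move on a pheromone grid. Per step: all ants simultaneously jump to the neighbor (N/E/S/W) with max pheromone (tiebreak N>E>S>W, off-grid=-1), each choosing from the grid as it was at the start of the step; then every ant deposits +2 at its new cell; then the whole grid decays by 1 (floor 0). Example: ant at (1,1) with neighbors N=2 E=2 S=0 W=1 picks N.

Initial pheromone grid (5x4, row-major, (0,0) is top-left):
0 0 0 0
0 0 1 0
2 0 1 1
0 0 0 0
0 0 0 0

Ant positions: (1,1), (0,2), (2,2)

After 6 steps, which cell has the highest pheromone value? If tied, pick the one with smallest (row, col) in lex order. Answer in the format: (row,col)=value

Answer: (0,2)=13

Derivation:
Step 1: ant0:(1,1)->E->(1,2) | ant1:(0,2)->S->(1,2) | ant2:(2,2)->N->(1,2)
  grid max=6 at (1,2)
Step 2: ant0:(1,2)->N->(0,2) | ant1:(1,2)->N->(0,2) | ant2:(1,2)->N->(0,2)
  grid max=5 at (0,2)
Step 3: ant0:(0,2)->S->(1,2) | ant1:(0,2)->S->(1,2) | ant2:(0,2)->S->(1,2)
  grid max=10 at (1,2)
Step 4: ant0:(1,2)->N->(0,2) | ant1:(1,2)->N->(0,2) | ant2:(1,2)->N->(0,2)
  grid max=9 at (0,2)
Step 5: ant0:(0,2)->S->(1,2) | ant1:(0,2)->S->(1,2) | ant2:(0,2)->S->(1,2)
  grid max=14 at (1,2)
Step 6: ant0:(1,2)->N->(0,2) | ant1:(1,2)->N->(0,2) | ant2:(1,2)->N->(0,2)
  grid max=13 at (0,2)
Final grid:
  0 0 13 0
  0 0 13 0
  0 0 0 0
  0 0 0 0
  0 0 0 0
Max pheromone 13 at (0,2)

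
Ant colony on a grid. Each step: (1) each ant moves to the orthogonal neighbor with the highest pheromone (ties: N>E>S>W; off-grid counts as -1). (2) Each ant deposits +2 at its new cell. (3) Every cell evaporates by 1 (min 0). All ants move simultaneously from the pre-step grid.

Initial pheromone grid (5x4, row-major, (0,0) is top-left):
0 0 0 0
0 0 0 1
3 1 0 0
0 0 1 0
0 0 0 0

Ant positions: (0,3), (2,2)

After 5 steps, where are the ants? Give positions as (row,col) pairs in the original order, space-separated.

Step 1: ant0:(0,3)->S->(1,3) | ant1:(2,2)->S->(3,2)
  grid max=2 at (1,3)
Step 2: ant0:(1,3)->N->(0,3) | ant1:(3,2)->N->(2,2)
  grid max=1 at (0,3)
Step 3: ant0:(0,3)->S->(1,3) | ant1:(2,2)->S->(3,2)
  grid max=2 at (1,3)
Step 4: ant0:(1,3)->N->(0,3) | ant1:(3,2)->N->(2,2)
  grid max=1 at (0,3)
Step 5: ant0:(0,3)->S->(1,3) | ant1:(2,2)->S->(3,2)
  grid max=2 at (1,3)

(1,3) (3,2)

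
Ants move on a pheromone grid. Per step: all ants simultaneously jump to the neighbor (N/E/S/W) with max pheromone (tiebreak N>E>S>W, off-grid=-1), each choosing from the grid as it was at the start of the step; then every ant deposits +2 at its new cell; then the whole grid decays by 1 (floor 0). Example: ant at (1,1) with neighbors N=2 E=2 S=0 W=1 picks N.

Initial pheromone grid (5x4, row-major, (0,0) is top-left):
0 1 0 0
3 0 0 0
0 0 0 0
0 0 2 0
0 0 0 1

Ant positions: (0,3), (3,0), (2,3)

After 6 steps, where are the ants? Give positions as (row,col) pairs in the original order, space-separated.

Step 1: ant0:(0,3)->S->(1,3) | ant1:(3,0)->N->(2,0) | ant2:(2,3)->N->(1,3)
  grid max=3 at (1,3)
Step 2: ant0:(1,3)->N->(0,3) | ant1:(2,0)->N->(1,0) | ant2:(1,3)->N->(0,3)
  grid max=3 at (0,3)
Step 3: ant0:(0,3)->S->(1,3) | ant1:(1,0)->N->(0,0) | ant2:(0,3)->S->(1,3)
  grid max=5 at (1,3)
Step 4: ant0:(1,3)->N->(0,3) | ant1:(0,0)->S->(1,0) | ant2:(1,3)->N->(0,3)
  grid max=5 at (0,3)
Step 5: ant0:(0,3)->S->(1,3) | ant1:(1,0)->N->(0,0) | ant2:(0,3)->S->(1,3)
  grid max=7 at (1,3)
Step 6: ant0:(1,3)->N->(0,3) | ant1:(0,0)->S->(1,0) | ant2:(1,3)->N->(0,3)
  grid max=7 at (0,3)

(0,3) (1,0) (0,3)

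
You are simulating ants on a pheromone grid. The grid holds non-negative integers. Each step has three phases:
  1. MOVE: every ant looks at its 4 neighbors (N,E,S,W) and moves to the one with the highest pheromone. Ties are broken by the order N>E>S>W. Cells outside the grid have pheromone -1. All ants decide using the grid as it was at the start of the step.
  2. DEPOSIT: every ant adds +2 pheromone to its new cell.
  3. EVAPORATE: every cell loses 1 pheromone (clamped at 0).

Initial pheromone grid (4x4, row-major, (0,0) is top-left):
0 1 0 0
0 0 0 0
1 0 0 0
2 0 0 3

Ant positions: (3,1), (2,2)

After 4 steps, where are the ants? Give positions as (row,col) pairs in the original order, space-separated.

Step 1: ant0:(3,1)->W->(3,0) | ant1:(2,2)->N->(1,2)
  grid max=3 at (3,0)
Step 2: ant0:(3,0)->N->(2,0) | ant1:(1,2)->N->(0,2)
  grid max=2 at (3,0)
Step 3: ant0:(2,0)->S->(3,0) | ant1:(0,2)->E->(0,3)
  grid max=3 at (3,0)
Step 4: ant0:(3,0)->N->(2,0) | ant1:(0,3)->S->(1,3)
  grid max=2 at (3,0)

(2,0) (1,3)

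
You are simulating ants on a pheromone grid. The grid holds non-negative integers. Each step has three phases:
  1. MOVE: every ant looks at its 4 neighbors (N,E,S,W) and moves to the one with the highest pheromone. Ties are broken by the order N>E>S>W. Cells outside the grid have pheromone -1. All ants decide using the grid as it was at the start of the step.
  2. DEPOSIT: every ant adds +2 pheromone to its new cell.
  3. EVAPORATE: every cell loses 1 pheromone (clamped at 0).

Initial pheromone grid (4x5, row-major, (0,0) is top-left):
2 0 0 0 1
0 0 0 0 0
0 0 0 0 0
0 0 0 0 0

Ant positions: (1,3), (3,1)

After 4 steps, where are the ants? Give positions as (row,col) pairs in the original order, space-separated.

Step 1: ant0:(1,3)->N->(0,3) | ant1:(3,1)->N->(2,1)
  grid max=1 at (0,0)
Step 2: ant0:(0,3)->E->(0,4) | ant1:(2,1)->N->(1,1)
  grid max=1 at (0,4)
Step 3: ant0:(0,4)->S->(1,4) | ant1:(1,1)->N->(0,1)
  grid max=1 at (0,1)
Step 4: ant0:(1,4)->N->(0,4) | ant1:(0,1)->E->(0,2)
  grid max=1 at (0,2)

(0,4) (0,2)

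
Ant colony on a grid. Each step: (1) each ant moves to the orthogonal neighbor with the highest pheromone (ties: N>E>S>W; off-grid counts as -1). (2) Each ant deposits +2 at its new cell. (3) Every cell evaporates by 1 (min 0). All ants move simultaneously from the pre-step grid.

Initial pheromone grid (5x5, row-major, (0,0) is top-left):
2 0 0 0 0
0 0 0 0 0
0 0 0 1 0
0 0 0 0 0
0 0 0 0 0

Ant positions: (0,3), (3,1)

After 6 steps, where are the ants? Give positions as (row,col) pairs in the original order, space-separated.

Step 1: ant0:(0,3)->E->(0,4) | ant1:(3,1)->N->(2,1)
  grid max=1 at (0,0)
Step 2: ant0:(0,4)->S->(1,4) | ant1:(2,1)->N->(1,1)
  grid max=1 at (1,1)
Step 3: ant0:(1,4)->N->(0,4) | ant1:(1,1)->N->(0,1)
  grid max=1 at (0,1)
Step 4: ant0:(0,4)->S->(1,4) | ant1:(0,1)->E->(0,2)
  grid max=1 at (0,2)
Step 5: ant0:(1,4)->N->(0,4) | ant1:(0,2)->E->(0,3)
  grid max=1 at (0,3)
Step 6: ant0:(0,4)->W->(0,3) | ant1:(0,3)->E->(0,4)
  grid max=2 at (0,3)

(0,3) (0,4)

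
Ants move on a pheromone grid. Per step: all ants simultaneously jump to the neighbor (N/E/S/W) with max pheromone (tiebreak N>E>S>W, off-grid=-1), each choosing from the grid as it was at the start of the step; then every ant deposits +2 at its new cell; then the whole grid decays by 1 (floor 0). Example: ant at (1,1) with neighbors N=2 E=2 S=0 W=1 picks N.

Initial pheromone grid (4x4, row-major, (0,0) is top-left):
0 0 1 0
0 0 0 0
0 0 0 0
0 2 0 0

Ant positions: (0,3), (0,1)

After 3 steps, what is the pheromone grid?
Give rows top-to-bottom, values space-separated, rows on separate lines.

After step 1: ants at (0,2),(0,2)
  0 0 4 0
  0 0 0 0
  0 0 0 0
  0 1 0 0
After step 2: ants at (0,3),(0,3)
  0 0 3 3
  0 0 0 0
  0 0 0 0
  0 0 0 0
After step 3: ants at (0,2),(0,2)
  0 0 6 2
  0 0 0 0
  0 0 0 0
  0 0 0 0

0 0 6 2
0 0 0 0
0 0 0 0
0 0 0 0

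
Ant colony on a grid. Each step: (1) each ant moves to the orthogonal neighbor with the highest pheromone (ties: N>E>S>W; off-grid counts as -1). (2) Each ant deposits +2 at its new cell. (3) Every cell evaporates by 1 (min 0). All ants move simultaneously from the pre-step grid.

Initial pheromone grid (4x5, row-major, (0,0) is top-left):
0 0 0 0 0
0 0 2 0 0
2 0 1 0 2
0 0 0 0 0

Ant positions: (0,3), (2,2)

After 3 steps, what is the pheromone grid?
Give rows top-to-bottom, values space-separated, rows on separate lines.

After step 1: ants at (0,4),(1,2)
  0 0 0 0 1
  0 0 3 0 0
  1 0 0 0 1
  0 0 0 0 0
After step 2: ants at (1,4),(0,2)
  0 0 1 0 0
  0 0 2 0 1
  0 0 0 0 0
  0 0 0 0 0
After step 3: ants at (0,4),(1,2)
  0 0 0 0 1
  0 0 3 0 0
  0 0 0 0 0
  0 0 0 0 0

0 0 0 0 1
0 0 3 0 0
0 0 0 0 0
0 0 0 0 0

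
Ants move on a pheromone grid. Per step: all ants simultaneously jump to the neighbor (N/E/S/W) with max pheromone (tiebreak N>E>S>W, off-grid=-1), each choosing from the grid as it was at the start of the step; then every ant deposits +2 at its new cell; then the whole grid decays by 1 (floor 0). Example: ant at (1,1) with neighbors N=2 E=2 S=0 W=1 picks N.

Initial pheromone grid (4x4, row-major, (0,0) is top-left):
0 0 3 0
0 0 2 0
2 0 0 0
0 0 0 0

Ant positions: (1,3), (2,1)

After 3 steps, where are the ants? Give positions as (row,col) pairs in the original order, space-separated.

Step 1: ant0:(1,3)->W->(1,2) | ant1:(2,1)->W->(2,0)
  grid max=3 at (1,2)
Step 2: ant0:(1,2)->N->(0,2) | ant1:(2,0)->N->(1,0)
  grid max=3 at (0,2)
Step 3: ant0:(0,2)->S->(1,2) | ant1:(1,0)->S->(2,0)
  grid max=3 at (1,2)

(1,2) (2,0)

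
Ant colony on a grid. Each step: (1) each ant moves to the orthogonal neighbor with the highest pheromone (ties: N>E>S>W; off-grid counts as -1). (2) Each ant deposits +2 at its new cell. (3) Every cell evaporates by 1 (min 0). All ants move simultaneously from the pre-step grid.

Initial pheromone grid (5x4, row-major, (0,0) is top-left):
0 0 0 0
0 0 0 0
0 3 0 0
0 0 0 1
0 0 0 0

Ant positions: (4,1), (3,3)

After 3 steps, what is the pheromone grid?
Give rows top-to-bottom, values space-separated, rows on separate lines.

After step 1: ants at (3,1),(2,3)
  0 0 0 0
  0 0 0 0
  0 2 0 1
  0 1 0 0
  0 0 0 0
After step 2: ants at (2,1),(1,3)
  0 0 0 0
  0 0 0 1
  0 3 0 0
  0 0 0 0
  0 0 0 0
After step 3: ants at (1,1),(0,3)
  0 0 0 1
  0 1 0 0
  0 2 0 0
  0 0 0 0
  0 0 0 0

0 0 0 1
0 1 0 0
0 2 0 0
0 0 0 0
0 0 0 0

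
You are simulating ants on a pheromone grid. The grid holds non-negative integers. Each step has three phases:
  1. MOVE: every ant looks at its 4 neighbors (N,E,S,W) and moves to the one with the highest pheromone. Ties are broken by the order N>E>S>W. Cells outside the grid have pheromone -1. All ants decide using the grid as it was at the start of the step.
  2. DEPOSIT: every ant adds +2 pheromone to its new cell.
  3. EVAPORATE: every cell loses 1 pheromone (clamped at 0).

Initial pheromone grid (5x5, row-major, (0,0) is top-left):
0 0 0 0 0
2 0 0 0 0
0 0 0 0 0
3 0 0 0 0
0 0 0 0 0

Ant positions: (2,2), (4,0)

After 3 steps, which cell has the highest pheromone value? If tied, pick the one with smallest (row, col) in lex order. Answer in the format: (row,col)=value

Answer: (3,0)=4

Derivation:
Step 1: ant0:(2,2)->N->(1,2) | ant1:(4,0)->N->(3,0)
  grid max=4 at (3,0)
Step 2: ant0:(1,2)->N->(0,2) | ant1:(3,0)->N->(2,0)
  grid max=3 at (3,0)
Step 3: ant0:(0,2)->E->(0,3) | ant1:(2,0)->S->(3,0)
  grid max=4 at (3,0)
Final grid:
  0 0 0 1 0
  0 0 0 0 0
  0 0 0 0 0
  4 0 0 0 0
  0 0 0 0 0
Max pheromone 4 at (3,0)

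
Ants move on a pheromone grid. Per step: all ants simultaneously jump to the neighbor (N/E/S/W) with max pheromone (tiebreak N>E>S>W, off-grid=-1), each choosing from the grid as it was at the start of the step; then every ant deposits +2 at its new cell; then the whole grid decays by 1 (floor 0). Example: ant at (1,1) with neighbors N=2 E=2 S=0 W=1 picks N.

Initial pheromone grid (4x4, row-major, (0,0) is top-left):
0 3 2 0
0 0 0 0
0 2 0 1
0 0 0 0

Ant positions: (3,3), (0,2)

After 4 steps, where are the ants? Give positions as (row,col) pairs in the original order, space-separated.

Step 1: ant0:(3,3)->N->(2,3) | ant1:(0,2)->W->(0,1)
  grid max=4 at (0,1)
Step 2: ant0:(2,3)->N->(1,3) | ant1:(0,1)->E->(0,2)
  grid max=3 at (0,1)
Step 3: ant0:(1,3)->S->(2,3) | ant1:(0,2)->W->(0,1)
  grid max=4 at (0,1)
Step 4: ant0:(2,3)->N->(1,3) | ant1:(0,1)->E->(0,2)
  grid max=3 at (0,1)

(1,3) (0,2)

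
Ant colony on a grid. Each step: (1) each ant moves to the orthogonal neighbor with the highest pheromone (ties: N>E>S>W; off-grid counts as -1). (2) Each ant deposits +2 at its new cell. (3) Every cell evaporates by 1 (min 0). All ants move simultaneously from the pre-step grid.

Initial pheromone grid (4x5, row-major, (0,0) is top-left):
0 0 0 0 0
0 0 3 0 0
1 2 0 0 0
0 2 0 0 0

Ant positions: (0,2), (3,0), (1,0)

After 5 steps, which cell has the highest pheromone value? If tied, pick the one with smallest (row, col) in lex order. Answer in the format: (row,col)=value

Answer: (3,1)=7

Derivation:
Step 1: ant0:(0,2)->S->(1,2) | ant1:(3,0)->E->(3,1) | ant2:(1,0)->S->(2,0)
  grid max=4 at (1,2)
Step 2: ant0:(1,2)->N->(0,2) | ant1:(3,1)->N->(2,1) | ant2:(2,0)->E->(2,1)
  grid max=4 at (2,1)
Step 3: ant0:(0,2)->S->(1,2) | ant1:(2,1)->S->(3,1) | ant2:(2,1)->S->(3,1)
  grid max=5 at (3,1)
Step 4: ant0:(1,2)->N->(0,2) | ant1:(3,1)->N->(2,1) | ant2:(3,1)->N->(2,1)
  grid max=6 at (2,1)
Step 5: ant0:(0,2)->S->(1,2) | ant1:(2,1)->S->(3,1) | ant2:(2,1)->S->(3,1)
  grid max=7 at (3,1)
Final grid:
  0 0 0 0 0
  0 0 4 0 0
  0 5 0 0 0
  0 7 0 0 0
Max pheromone 7 at (3,1)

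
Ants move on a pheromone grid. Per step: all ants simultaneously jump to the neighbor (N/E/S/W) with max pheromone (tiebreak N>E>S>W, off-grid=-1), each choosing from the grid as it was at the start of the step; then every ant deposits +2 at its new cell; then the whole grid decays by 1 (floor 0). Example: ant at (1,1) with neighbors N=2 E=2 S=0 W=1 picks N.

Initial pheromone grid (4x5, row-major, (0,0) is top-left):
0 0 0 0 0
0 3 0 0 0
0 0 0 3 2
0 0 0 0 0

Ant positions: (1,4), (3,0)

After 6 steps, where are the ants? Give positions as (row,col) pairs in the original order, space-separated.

Step 1: ant0:(1,4)->S->(2,4) | ant1:(3,0)->N->(2,0)
  grid max=3 at (2,4)
Step 2: ant0:(2,4)->W->(2,3) | ant1:(2,0)->N->(1,0)
  grid max=3 at (2,3)
Step 3: ant0:(2,3)->E->(2,4) | ant1:(1,0)->E->(1,1)
  grid max=3 at (2,4)
Step 4: ant0:(2,4)->W->(2,3) | ant1:(1,1)->N->(0,1)
  grid max=3 at (2,3)
Step 5: ant0:(2,3)->E->(2,4) | ant1:(0,1)->S->(1,1)
  grid max=3 at (2,4)
Step 6: ant0:(2,4)->W->(2,3) | ant1:(1,1)->N->(0,1)
  grid max=3 at (2,3)

(2,3) (0,1)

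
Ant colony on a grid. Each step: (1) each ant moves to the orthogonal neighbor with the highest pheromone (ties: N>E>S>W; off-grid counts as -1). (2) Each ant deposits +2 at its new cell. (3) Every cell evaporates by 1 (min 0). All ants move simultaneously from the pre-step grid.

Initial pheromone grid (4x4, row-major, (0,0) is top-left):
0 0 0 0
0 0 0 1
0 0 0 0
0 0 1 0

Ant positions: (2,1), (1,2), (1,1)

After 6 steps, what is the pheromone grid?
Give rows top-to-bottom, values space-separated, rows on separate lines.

After step 1: ants at (1,1),(1,3),(0,1)
  0 1 0 0
  0 1 0 2
  0 0 0 0
  0 0 0 0
After step 2: ants at (0,1),(0,3),(1,1)
  0 2 0 1
  0 2 0 1
  0 0 0 0
  0 0 0 0
After step 3: ants at (1,1),(1,3),(0,1)
  0 3 0 0
  0 3 0 2
  0 0 0 0
  0 0 0 0
After step 4: ants at (0,1),(0,3),(1,1)
  0 4 0 1
  0 4 0 1
  0 0 0 0
  0 0 0 0
After step 5: ants at (1,1),(1,3),(0,1)
  0 5 0 0
  0 5 0 2
  0 0 0 0
  0 0 0 0
After step 6: ants at (0,1),(0,3),(1,1)
  0 6 0 1
  0 6 0 1
  0 0 0 0
  0 0 0 0

0 6 0 1
0 6 0 1
0 0 0 0
0 0 0 0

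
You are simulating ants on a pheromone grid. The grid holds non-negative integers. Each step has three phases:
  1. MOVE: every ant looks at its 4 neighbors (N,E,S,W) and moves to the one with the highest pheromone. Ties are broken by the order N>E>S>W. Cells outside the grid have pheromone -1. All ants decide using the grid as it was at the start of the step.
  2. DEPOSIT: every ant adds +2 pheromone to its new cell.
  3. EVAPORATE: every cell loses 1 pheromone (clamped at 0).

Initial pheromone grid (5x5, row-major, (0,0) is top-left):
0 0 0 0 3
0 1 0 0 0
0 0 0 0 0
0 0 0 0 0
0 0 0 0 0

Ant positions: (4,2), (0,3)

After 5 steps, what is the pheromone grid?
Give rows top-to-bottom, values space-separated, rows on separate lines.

After step 1: ants at (3,2),(0,4)
  0 0 0 0 4
  0 0 0 0 0
  0 0 0 0 0
  0 0 1 0 0
  0 0 0 0 0
After step 2: ants at (2,2),(1,4)
  0 0 0 0 3
  0 0 0 0 1
  0 0 1 0 0
  0 0 0 0 0
  0 0 0 0 0
After step 3: ants at (1,2),(0,4)
  0 0 0 0 4
  0 0 1 0 0
  0 0 0 0 0
  0 0 0 0 0
  0 0 0 0 0
After step 4: ants at (0,2),(1,4)
  0 0 1 0 3
  0 0 0 0 1
  0 0 0 0 0
  0 0 0 0 0
  0 0 0 0 0
After step 5: ants at (0,3),(0,4)
  0 0 0 1 4
  0 0 0 0 0
  0 0 0 0 0
  0 0 0 0 0
  0 0 0 0 0

0 0 0 1 4
0 0 0 0 0
0 0 0 0 0
0 0 0 0 0
0 0 0 0 0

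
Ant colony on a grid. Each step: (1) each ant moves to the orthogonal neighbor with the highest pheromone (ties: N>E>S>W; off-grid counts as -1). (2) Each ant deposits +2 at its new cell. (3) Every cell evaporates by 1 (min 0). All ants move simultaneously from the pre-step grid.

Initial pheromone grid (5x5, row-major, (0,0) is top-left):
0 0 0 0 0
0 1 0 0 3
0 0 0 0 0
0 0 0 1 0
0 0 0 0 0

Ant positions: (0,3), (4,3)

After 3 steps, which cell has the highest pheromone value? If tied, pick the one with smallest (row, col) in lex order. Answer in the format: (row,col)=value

Answer: (1,4)=2

Derivation:
Step 1: ant0:(0,3)->E->(0,4) | ant1:(4,3)->N->(3,3)
  grid max=2 at (1,4)
Step 2: ant0:(0,4)->S->(1,4) | ant1:(3,3)->N->(2,3)
  grid max=3 at (1,4)
Step 3: ant0:(1,4)->N->(0,4) | ant1:(2,3)->S->(3,3)
  grid max=2 at (1,4)
Final grid:
  0 0 0 0 1
  0 0 0 0 2
  0 0 0 0 0
  0 0 0 2 0
  0 0 0 0 0
Max pheromone 2 at (1,4)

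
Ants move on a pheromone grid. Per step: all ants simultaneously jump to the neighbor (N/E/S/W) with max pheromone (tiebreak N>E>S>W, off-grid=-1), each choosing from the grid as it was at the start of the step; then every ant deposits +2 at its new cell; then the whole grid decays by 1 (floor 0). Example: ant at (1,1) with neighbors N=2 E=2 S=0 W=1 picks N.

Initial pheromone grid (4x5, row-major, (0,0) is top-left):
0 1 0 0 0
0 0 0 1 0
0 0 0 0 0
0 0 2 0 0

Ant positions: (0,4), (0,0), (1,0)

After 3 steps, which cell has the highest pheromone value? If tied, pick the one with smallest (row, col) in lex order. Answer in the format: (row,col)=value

Answer: (0,1)=4

Derivation:
Step 1: ant0:(0,4)->S->(1,4) | ant1:(0,0)->E->(0,1) | ant2:(1,0)->N->(0,0)
  grid max=2 at (0,1)
Step 2: ant0:(1,4)->N->(0,4) | ant1:(0,1)->W->(0,0) | ant2:(0,0)->E->(0,1)
  grid max=3 at (0,1)
Step 3: ant0:(0,4)->S->(1,4) | ant1:(0,0)->E->(0,1) | ant2:(0,1)->W->(0,0)
  grid max=4 at (0,1)
Final grid:
  3 4 0 0 0
  0 0 0 0 1
  0 0 0 0 0
  0 0 0 0 0
Max pheromone 4 at (0,1)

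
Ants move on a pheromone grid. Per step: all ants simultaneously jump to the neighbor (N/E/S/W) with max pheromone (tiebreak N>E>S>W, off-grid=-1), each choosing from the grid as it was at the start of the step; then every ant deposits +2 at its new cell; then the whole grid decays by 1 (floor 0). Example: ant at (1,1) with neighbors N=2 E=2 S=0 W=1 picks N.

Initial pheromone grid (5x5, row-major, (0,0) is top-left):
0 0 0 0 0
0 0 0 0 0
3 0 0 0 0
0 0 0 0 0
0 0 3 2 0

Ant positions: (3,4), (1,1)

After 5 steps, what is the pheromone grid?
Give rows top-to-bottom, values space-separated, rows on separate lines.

After step 1: ants at (2,4),(0,1)
  0 1 0 0 0
  0 0 0 0 0
  2 0 0 0 1
  0 0 0 0 0
  0 0 2 1 0
After step 2: ants at (1,4),(0,2)
  0 0 1 0 0
  0 0 0 0 1
  1 0 0 0 0
  0 0 0 0 0
  0 0 1 0 0
After step 3: ants at (0,4),(0,3)
  0 0 0 1 1
  0 0 0 0 0
  0 0 0 0 0
  0 0 0 0 0
  0 0 0 0 0
After step 4: ants at (0,3),(0,4)
  0 0 0 2 2
  0 0 0 0 0
  0 0 0 0 0
  0 0 0 0 0
  0 0 0 0 0
After step 5: ants at (0,4),(0,3)
  0 0 0 3 3
  0 0 0 0 0
  0 0 0 0 0
  0 0 0 0 0
  0 0 0 0 0

0 0 0 3 3
0 0 0 0 0
0 0 0 0 0
0 0 0 0 0
0 0 0 0 0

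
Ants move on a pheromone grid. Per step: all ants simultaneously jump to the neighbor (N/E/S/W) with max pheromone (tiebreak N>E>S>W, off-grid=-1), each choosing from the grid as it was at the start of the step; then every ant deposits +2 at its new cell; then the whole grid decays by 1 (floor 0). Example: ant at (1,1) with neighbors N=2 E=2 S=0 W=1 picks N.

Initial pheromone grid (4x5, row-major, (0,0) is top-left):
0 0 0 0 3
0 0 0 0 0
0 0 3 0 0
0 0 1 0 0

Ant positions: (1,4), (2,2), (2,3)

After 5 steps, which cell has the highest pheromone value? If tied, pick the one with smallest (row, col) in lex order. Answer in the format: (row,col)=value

Answer: (2,2)=8

Derivation:
Step 1: ant0:(1,4)->N->(0,4) | ant1:(2,2)->S->(3,2) | ant2:(2,3)->W->(2,2)
  grid max=4 at (0,4)
Step 2: ant0:(0,4)->S->(1,4) | ant1:(3,2)->N->(2,2) | ant2:(2,2)->S->(3,2)
  grid max=5 at (2,2)
Step 3: ant0:(1,4)->N->(0,4) | ant1:(2,2)->S->(3,2) | ant2:(3,2)->N->(2,2)
  grid max=6 at (2,2)
Step 4: ant0:(0,4)->S->(1,4) | ant1:(3,2)->N->(2,2) | ant2:(2,2)->S->(3,2)
  grid max=7 at (2,2)
Step 5: ant0:(1,4)->N->(0,4) | ant1:(2,2)->S->(3,2) | ant2:(3,2)->N->(2,2)
  grid max=8 at (2,2)
Final grid:
  0 0 0 0 4
  0 0 0 0 0
  0 0 8 0 0
  0 0 6 0 0
Max pheromone 8 at (2,2)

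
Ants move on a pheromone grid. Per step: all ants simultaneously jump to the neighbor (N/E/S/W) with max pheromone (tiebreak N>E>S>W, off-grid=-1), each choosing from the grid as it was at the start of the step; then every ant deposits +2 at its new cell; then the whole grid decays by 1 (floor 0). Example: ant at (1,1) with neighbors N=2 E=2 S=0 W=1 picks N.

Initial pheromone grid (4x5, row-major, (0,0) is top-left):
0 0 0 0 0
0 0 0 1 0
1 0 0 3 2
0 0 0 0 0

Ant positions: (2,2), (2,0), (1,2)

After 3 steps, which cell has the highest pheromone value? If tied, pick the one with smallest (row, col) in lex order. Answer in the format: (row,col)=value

Step 1: ant0:(2,2)->E->(2,3) | ant1:(2,0)->N->(1,0) | ant2:(1,2)->E->(1,3)
  grid max=4 at (2,3)
Step 2: ant0:(2,3)->N->(1,3) | ant1:(1,0)->N->(0,0) | ant2:(1,3)->S->(2,3)
  grid max=5 at (2,3)
Step 3: ant0:(1,3)->S->(2,3) | ant1:(0,0)->E->(0,1) | ant2:(2,3)->N->(1,3)
  grid max=6 at (2,3)
Final grid:
  0 1 0 0 0
  0 0 0 4 0
  0 0 0 6 0
  0 0 0 0 0
Max pheromone 6 at (2,3)

Answer: (2,3)=6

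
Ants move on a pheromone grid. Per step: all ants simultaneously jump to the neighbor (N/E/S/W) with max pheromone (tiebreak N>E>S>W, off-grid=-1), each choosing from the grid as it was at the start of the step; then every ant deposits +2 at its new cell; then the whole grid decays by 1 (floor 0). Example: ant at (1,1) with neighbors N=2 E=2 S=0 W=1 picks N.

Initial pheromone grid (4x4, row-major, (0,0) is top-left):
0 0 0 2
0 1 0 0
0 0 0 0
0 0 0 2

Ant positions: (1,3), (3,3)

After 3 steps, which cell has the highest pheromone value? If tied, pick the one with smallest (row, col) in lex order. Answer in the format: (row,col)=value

Answer: (0,3)=3

Derivation:
Step 1: ant0:(1,3)->N->(0,3) | ant1:(3,3)->N->(2,3)
  grid max=3 at (0,3)
Step 2: ant0:(0,3)->S->(1,3) | ant1:(2,3)->S->(3,3)
  grid max=2 at (0,3)
Step 3: ant0:(1,3)->N->(0,3) | ant1:(3,3)->N->(2,3)
  grid max=3 at (0,3)
Final grid:
  0 0 0 3
  0 0 0 0
  0 0 0 1
  0 0 0 1
Max pheromone 3 at (0,3)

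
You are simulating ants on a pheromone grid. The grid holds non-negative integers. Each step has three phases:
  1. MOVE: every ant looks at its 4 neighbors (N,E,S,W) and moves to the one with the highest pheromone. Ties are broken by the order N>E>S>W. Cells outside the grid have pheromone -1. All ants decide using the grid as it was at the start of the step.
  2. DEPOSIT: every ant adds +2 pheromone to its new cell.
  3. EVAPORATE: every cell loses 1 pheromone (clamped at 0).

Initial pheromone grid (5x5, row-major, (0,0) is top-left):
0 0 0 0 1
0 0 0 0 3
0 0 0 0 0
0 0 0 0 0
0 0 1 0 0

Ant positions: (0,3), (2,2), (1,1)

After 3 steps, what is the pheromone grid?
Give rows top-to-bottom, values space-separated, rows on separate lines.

After step 1: ants at (0,4),(1,2),(0,1)
  0 1 0 0 2
  0 0 1 0 2
  0 0 0 0 0
  0 0 0 0 0
  0 0 0 0 0
After step 2: ants at (1,4),(0,2),(0,2)
  0 0 3 0 1
  0 0 0 0 3
  0 0 0 0 0
  0 0 0 0 0
  0 0 0 0 0
After step 3: ants at (0,4),(0,3),(0,3)
  0 0 2 3 2
  0 0 0 0 2
  0 0 0 0 0
  0 0 0 0 0
  0 0 0 0 0

0 0 2 3 2
0 0 0 0 2
0 0 0 0 0
0 0 0 0 0
0 0 0 0 0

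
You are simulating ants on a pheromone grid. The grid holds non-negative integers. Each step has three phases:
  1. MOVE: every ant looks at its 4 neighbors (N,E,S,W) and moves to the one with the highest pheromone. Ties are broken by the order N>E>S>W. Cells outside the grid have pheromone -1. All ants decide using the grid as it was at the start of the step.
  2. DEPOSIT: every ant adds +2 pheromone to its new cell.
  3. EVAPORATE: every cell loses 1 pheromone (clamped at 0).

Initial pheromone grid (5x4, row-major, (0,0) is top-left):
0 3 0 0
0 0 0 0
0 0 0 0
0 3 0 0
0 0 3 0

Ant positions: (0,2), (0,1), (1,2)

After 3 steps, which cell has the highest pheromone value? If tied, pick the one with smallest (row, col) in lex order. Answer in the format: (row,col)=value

Step 1: ant0:(0,2)->W->(0,1) | ant1:(0,1)->E->(0,2) | ant2:(1,2)->N->(0,2)
  grid max=4 at (0,1)
Step 2: ant0:(0,1)->E->(0,2) | ant1:(0,2)->W->(0,1) | ant2:(0,2)->W->(0,1)
  grid max=7 at (0,1)
Step 3: ant0:(0,2)->W->(0,1) | ant1:(0,1)->E->(0,2) | ant2:(0,1)->E->(0,2)
  grid max=8 at (0,1)
Final grid:
  0 8 7 0
  0 0 0 0
  0 0 0 0
  0 0 0 0
  0 0 0 0
Max pheromone 8 at (0,1)

Answer: (0,1)=8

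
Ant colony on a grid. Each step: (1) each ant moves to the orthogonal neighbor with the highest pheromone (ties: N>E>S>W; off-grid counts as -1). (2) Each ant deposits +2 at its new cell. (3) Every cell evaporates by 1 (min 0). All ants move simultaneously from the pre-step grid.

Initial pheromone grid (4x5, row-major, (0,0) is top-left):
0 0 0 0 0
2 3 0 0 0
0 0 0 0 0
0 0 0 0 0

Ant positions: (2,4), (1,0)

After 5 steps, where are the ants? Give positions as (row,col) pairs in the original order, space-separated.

Step 1: ant0:(2,4)->N->(1,4) | ant1:(1,0)->E->(1,1)
  grid max=4 at (1,1)
Step 2: ant0:(1,4)->N->(0,4) | ant1:(1,1)->W->(1,0)
  grid max=3 at (1,1)
Step 3: ant0:(0,4)->S->(1,4) | ant1:(1,0)->E->(1,1)
  grid max=4 at (1,1)
Step 4: ant0:(1,4)->N->(0,4) | ant1:(1,1)->W->(1,0)
  grid max=3 at (1,1)
Step 5: ant0:(0,4)->S->(1,4) | ant1:(1,0)->E->(1,1)
  grid max=4 at (1,1)

(1,4) (1,1)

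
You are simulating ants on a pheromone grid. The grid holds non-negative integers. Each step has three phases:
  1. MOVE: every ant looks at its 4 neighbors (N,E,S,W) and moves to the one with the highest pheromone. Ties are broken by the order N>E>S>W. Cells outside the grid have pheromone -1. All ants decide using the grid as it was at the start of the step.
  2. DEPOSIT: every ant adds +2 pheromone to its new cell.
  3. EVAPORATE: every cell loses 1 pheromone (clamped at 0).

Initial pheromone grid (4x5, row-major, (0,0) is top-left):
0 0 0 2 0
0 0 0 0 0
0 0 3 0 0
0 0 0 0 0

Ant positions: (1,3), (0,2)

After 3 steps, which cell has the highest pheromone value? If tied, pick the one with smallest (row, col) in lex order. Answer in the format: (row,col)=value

Answer: (0,3)=7

Derivation:
Step 1: ant0:(1,3)->N->(0,3) | ant1:(0,2)->E->(0,3)
  grid max=5 at (0,3)
Step 2: ant0:(0,3)->E->(0,4) | ant1:(0,3)->E->(0,4)
  grid max=4 at (0,3)
Step 3: ant0:(0,4)->W->(0,3) | ant1:(0,4)->W->(0,3)
  grid max=7 at (0,3)
Final grid:
  0 0 0 7 2
  0 0 0 0 0
  0 0 0 0 0
  0 0 0 0 0
Max pheromone 7 at (0,3)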